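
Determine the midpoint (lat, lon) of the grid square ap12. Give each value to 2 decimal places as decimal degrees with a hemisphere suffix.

Field A=0, P=15: +0·20° lon, +15·10° lat → SW at lon -180°, lat 60°.
Square 1, 2: +1·2° lon, +2·1° lat → SW at lon -178°, lat 62°.
Cell spans 2° lon × 1° lat. Centre is SW corner plus half of each.
latitude 62.50° N, longitude 177.00° W.

62.50° N, 177.00° W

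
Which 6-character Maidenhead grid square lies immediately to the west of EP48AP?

Longitude subsquare a = 0; −1 → -1, wraps to 23 = x, carry into square.
Longitude square 4; −1 → 3.
The latitude characters are unchanged.

EP38xp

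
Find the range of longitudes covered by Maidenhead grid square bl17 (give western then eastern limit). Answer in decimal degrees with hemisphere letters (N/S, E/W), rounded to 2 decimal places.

158.00° W, 156.00° W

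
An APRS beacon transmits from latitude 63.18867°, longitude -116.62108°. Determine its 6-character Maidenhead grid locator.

Add 180° to longitude and 90° to latitude: 63.3789, 153.1887.
Field (20°×10°, letters A–R): lon ⌊63.3789/20⌋ = 3 → D; lat ⌊153.1887/10⌋ = 15 → P.
Square (2°×1°, digits 0–9): lon ⌊3.3789/2⌋ = 1; lat ⌊3.1887/1⌋ = 3.
Subsquare (5′×2.5′, letters a–x): lon ⌊1.3789/0.0833333⌋ = 16 → q; lat ⌊0.1887/0.0416667⌋ = 4 → e.

DP13qe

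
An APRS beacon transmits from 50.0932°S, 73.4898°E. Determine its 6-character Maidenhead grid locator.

MD69rv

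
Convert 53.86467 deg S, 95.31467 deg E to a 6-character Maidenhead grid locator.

ND76pd

Shift to the Maidenhead origin (180°W, 90°S): lon 275.3147, lat 36.1353.
Field: 275.3147/20 → 13 → N, 36.1353/10 → 3 → D; chars ND.
Square: 15.3147/2 → 7, 6.1353/1 → 6; chars 76.
Subsquare: 1.3147/0.0833333 → 15 → p, 0.1353/0.0416667 → 3 → d; chars pd.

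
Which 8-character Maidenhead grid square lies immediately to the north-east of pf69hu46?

PF69hu57

Longitude extended square 4; +1 → 5.
Latitude extended square 6; +1 → 7.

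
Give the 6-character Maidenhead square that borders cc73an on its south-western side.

CC63xm

Longitude subsquare a = 0; −1 → -1, wraps to 23 = x, carry into square.
Longitude square 7; −1 → 6.
Latitude subsquare n = 13; −1 → 12 = m.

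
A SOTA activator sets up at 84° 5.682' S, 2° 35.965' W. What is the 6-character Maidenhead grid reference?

Add 180° to longitude and 90° to latitude: 177.4006, 5.9053.
Field: lon ⌊177.4006/20⌋ = 8 → I; lat ⌊5.9053/10⌋ = 0 → A.
Square: lon ⌊17.4006/2⌋ = 8; lat ⌊5.9053/1⌋ = 5.
Subsquare: lon ⌊1.4006/0.0833333⌋ = 16 → q; lat ⌊0.9053/0.0416667⌋ = 21 → v.

IA85qv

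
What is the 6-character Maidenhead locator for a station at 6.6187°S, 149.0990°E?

QI43nj

Shift to the Maidenhead origin (180°W, 90°S): lon 329.0990, lat 83.3813.
Field: 329.0990/20 → 16 → Q, 83.3813/10 → 8 → I; chars QI.
Square: 9.0990/2 → 4, 3.3813/1 → 3; chars 43.
Subsquare: 1.0990/0.0833333 → 13 → n, 0.3813/0.0416667 → 9 → j; chars nj.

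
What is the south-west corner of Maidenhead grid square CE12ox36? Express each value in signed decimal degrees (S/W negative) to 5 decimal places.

Field C=2, E=4: +2·20° lon, +4·10° lat → SW at lon -140°, lat -50°.
Square 1, 2: +1·2° lon, +2·1° lat → SW at lon -138°, lat -48°.
Subsquare o=14, x=23: +14·0.0833333° lon, +23·0.0416667° lat → SW at lon -136.833°, lat -47.0417°.
Extended square 3, 6: +3·0.00833333° lon, +6·0.00416667° lat → SW at lon -136.808°, lat -47.0167°.
latitude -47.01667, longitude -136.80833.

-47.01667, -136.80833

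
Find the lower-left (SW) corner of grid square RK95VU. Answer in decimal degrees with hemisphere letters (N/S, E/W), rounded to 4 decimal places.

Field R=17, K=10: +17·20° lon, +10·10° lat → SW at lon 160°, lat 10°.
Square 9, 5: +9·2° lon, +5·1° lat → SW at lon 178°, lat 15°.
Subsquare v=21, u=20: +21·0.0833333° lon, +20·0.0416667° lat → SW at lon 179.75°, lat 15.8333°.
latitude 15.8333° N, longitude 179.7500° E.

15.8333° N, 179.7500° E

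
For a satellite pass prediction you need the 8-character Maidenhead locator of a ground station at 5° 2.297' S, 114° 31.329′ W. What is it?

DI24rx70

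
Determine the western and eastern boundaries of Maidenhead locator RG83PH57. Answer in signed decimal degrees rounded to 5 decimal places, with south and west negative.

Field R=17, G=6: +17·20° lon, +6·10° lat → SW at lon 160°, lat -30°.
Square 8, 3: +8·2° lon, +3·1° lat → SW at lon 176°, lat -27°.
Subsquare p=15, h=7: +15·0.0833333° lon, +7·0.0416667° lat → SW at lon 177.25°, lat -26.7083°.
Extended square 5, 7: +5·0.00833333° lon, +7·0.00416667° lat → SW at lon 177.292°, lat -26.6792°.
Cell spans 0.00833333° lon × 0.00416667° lat.
west 177.29167, east 177.30000.

177.29167, 177.30000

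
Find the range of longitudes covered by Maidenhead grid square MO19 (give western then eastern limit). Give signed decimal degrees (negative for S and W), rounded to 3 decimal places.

62.000, 64.000

Field M=12, O=14: +12·20° lon, +14·10° lat → SW at lon 60°, lat 50°.
Square 1, 9: +1·2° lon, +9·1° lat → SW at lon 62°, lat 59°.
Cell spans 2° lon × 1° lat.
west 62.000, east 64.000.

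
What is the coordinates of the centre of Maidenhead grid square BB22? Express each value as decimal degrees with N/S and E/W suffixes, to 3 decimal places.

Field B=1, B=1: +1·20° lon, +1·10° lat → SW at lon -160°, lat -80°.
Square 2, 2: +2·2° lon, +2·1° lat → SW at lon -156°, lat -78°.
Cell spans 2° lon × 1° lat. Centre is SW corner plus half of each.
latitude 77.500° S, longitude 155.000° W.

77.500° S, 155.000° W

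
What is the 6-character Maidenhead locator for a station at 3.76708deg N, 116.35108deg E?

OJ83es

Offset from 180°W / 90°S: lon 296.3511°, lat 93.7671°.
Field: 296.3511/20 → 14 → O, 93.7671/10 → 9 → J; chars OJ.
Square: 16.3511/2 → 8, 3.7671/1 → 3; chars 83.
Subsquare: 0.3511/0.0833333 → 4 → e, 0.7671/0.0416667 → 18 → s; chars es.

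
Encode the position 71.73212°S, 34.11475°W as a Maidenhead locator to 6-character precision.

Shift to the Maidenhead origin (180°W, 90°S): lon 145.8852, lat 18.2679.
Field: 145.8852/20 → 7 → H, 18.2679/10 → 1 → B; chars HB.
Square: 5.8852/2 → 2, 8.2679/1 → 8; chars 28.
Subsquare: 1.8852/0.0833333 → 22 → w, 0.2679/0.0416667 → 6 → g; chars wg.

HB28wg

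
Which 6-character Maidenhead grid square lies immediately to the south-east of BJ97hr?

Longitude subsquare h = 7; +1 → 8 = i.
Latitude subsquare r = 17; −1 → 16 = q.

BJ97iq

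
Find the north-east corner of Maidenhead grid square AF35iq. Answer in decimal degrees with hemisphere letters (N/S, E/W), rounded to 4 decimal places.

Field A=0, F=5: +0·20° lon, +5·10° lat → SW at lon -180°, lat -40°.
Square 3, 5: +3·2° lon, +5·1° lat → SW at lon -174°, lat -35°.
Subsquare i=8, q=16: +8·0.0833333° lon, +16·0.0416667° lat → SW at lon -173.333°, lat -34.3333°.
Cell spans 0.0833333° lon × 0.0416667° lat. NE corner is SW corner plus one full cell.
latitude 34.2917° S, longitude 173.2500° W.

34.2917° S, 173.2500° W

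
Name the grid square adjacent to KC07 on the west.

Longitude square 0; −1 → -1, wraps to 9, carry into field.
Longitude field K = 10; −1 → 9 = J.
The latitude characters are unchanged.

JC97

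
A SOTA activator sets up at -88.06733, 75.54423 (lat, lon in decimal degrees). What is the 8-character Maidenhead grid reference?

Add 180° to longitude and 90° to latitude: 255.54423, 1.93267.
Field (20°×10°, letters A–R): lon ⌊255.54423/20⌋ = 12 → M; lat ⌊1.93267/10⌋ = 0 → A.
Square (2°×1°, digits 0–9): lon ⌊15.54423/2⌋ = 7; lat ⌊1.93267/1⌋ = 1.
Subsquare (5′×2.5′, letters a–x): lon ⌊1.54423/0.0833333⌋ = 18 → s; lat ⌊0.93267/0.0416667⌋ = 22 → w.
Extended square (30″×15″, digits 0–9): lon ⌊0.04423/0.00833333⌋ = 5; lat ⌊0.01600/0.00416667⌋ = 3.

MA71sw53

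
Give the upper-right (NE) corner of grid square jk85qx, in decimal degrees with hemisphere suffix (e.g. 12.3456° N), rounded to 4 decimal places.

16.0000° N, 17.4167° E

Field J=9, K=10: +9·20° lon, +10·10° lat → SW at lon 0°, lat 10°.
Square 8, 5: +8·2° lon, +5·1° lat → SW at lon 16°, lat 15°.
Subsquare q=16, x=23: +16·0.0833333° lon, +23·0.0416667° lat → SW at lon 17.3333°, lat 15.9583°.
Cell spans 0.0833333° lon × 0.0416667° lat. NE corner is SW corner plus one full cell.
latitude 16.0000° N, longitude 17.4167° E.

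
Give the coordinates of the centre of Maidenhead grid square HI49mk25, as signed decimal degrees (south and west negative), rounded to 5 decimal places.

Field H=7, I=8: +7·20° lon, +8·10° lat → SW at lon -40°, lat -10°.
Square 4, 9: +4·2° lon, +9·1° lat → SW at lon -32°, lat -1°.
Subsquare m=12, k=10: +12·0.0833333° lon, +10·0.0416667° lat → SW at lon -31°, lat -0.583333°.
Extended square 2, 5: +2·0.00833333° lon, +5·0.00416667° lat → SW at lon -30.9833°, lat -0.5625°.
Cell spans 0.00833333° lon × 0.00416667° lat. Centre is SW corner plus half of each.
latitude -0.56042, longitude -30.97917.

-0.56042, -30.97917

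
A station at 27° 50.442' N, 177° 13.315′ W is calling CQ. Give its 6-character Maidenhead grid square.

Offset from 180°W / 90°S: lon 2.7781°, lat 117.8407°.
Field: lon ⌊2.7781/20⌋ = 0 → A; lat ⌊117.8407/10⌋ = 11 → L.
Square: lon ⌊2.7781/2⌋ = 1; lat ⌊7.8407/1⌋ = 7.
Subsquare: lon ⌊0.7781/0.0833333⌋ = 9 → j; lat ⌊0.8407/0.0416667⌋ = 20 → u.

AL17ju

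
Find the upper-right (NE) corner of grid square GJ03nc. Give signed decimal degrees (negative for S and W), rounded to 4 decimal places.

3.1250, -58.8333

Field G=6, J=9: +6·20° lon, +9·10° lat → SW at lon -60°, lat 0°.
Square 0, 3: +0·2° lon, +3·1° lat → SW at lon -60°, lat 3°.
Subsquare n=13, c=2: +13·0.0833333° lon, +2·0.0416667° lat → SW at lon -58.9167°, lat 3.08333°.
Cell spans 0.0833333° lon × 0.0416667° lat. NE corner is SW corner plus one full cell.
latitude 3.1250, longitude -58.8333.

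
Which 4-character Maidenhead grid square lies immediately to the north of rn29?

Latitude square 9; +1 → 10, wraps to 0, carry into field.
Latitude field N = 13; +1 → 14 = O.
The longitude characters are unchanged.

RO20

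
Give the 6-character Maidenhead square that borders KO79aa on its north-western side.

KO69xb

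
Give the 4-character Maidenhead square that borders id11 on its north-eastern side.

Longitude square 1; +1 → 2.
Latitude square 1; +1 → 2.

ID22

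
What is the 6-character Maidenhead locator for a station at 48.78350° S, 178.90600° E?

RE91kf

Add 180° to longitude and 90° to latitude: 358.9060, 41.2165.
Field (20°×10°, letters A–R): 358.9060/20 → 17 → R, 41.2165/10 → 4 → E; chars RE.
Square (2°×1°, digits 0–9): 18.9060/2 → 9, 1.2165/1 → 1; chars 91.
Subsquare (5′×2.5′, letters a–x): 0.9060/0.0833333 → 10 → k, 0.2165/0.0416667 → 5 → f; chars kf.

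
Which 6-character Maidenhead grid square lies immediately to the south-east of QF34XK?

Longitude subsquare x = 23; +1 → 24, wraps to 0 = a, carry into square.
Longitude square 3; +1 → 4.
Latitude subsquare k = 10; −1 → 9 = j.

QF44aj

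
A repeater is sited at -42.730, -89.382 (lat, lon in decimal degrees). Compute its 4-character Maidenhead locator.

EE57

Add 180° to longitude and 90° to latitude: 90.62, 47.27.
Field: 90.62/20 → 4 → E, 47.27/10 → 4 → E; chars EE.
Square: 10.62/2 → 5, 7.27/1 → 7; chars 57.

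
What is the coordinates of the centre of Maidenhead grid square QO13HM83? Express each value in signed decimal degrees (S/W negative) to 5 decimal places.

53.51458, 142.65417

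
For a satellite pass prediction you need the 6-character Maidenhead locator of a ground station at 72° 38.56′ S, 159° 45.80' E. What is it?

QB97vi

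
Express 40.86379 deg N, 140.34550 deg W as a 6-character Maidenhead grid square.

BN90tu

Add 180° to longitude and 90° to latitude: 39.6545, 130.8638.
Field (20°×10°, letters A–R): lon ⌊39.6545/20⌋ = 1 → B; lat ⌊130.8638/10⌋ = 13 → N.
Square (2°×1°, digits 0–9): lon ⌊19.6545/2⌋ = 9; lat ⌊0.8638/1⌋ = 0.
Subsquare (5′×2.5′, letters a–x): lon ⌊1.6545/0.0833333⌋ = 19 → t; lat ⌊0.8638/0.0416667⌋ = 20 → u.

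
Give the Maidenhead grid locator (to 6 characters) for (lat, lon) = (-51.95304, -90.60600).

ED48qb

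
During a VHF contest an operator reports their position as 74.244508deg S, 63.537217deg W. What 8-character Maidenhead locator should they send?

Offset from 180°W / 90°S: lon 116.46278°, lat 15.75549°.
Field (20°×10°, letters A–R): 116.46278/20 → 5 → F, 15.75549/10 → 1 → B; chars FB.
Square (2°×1°, digits 0–9): 16.46278/2 → 8, 5.75549/1 → 5; chars 85.
Subsquare (5′×2.5′, letters a–x): 0.46278/0.0833333 → 5 → f, 0.75549/0.0416667 → 18 → s; chars fs.
Extended square (30″×15″, digits 0–9): 0.04612/0.00833333 → 5, 0.00549/0.00416667 → 1; chars 51.

FB85fs51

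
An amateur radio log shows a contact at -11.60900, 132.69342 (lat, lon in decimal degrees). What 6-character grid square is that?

PH68ij

Add 180° to longitude and 90° to latitude: 312.6934, 78.3910.
Field: lon ⌊312.6934/20⌋ = 15 → P; lat ⌊78.3910/10⌋ = 7 → H.
Square: lon ⌊12.6934/2⌋ = 6; lat ⌊8.3910/1⌋ = 8.
Subsquare: lon ⌊0.6934/0.0833333⌋ = 8 → i; lat ⌊0.3910/0.0416667⌋ = 9 → j.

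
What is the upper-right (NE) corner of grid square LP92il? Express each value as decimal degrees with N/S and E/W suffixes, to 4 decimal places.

Field L=11, P=15: +11·20° lon, +15·10° lat → SW at lon 40°, lat 60°.
Square 9, 2: +9·2° lon, +2·1° lat → SW at lon 58°, lat 62°.
Subsquare i=8, l=11: +8·0.0833333° lon, +11·0.0416667° lat → SW at lon 58.6667°, lat 62.4583°.
Cell spans 0.0833333° lon × 0.0416667° lat. NE corner is SW corner plus one full cell.
latitude 62.5000° N, longitude 58.7500° E.

62.5000° N, 58.7500° E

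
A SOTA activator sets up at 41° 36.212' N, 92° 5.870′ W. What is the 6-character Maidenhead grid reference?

EN31wo

Shift to the Maidenhead origin (180°W, 90°S): lon 87.9022, lat 131.6035.
Field: 87.9022/20 → 4 → E, 131.6035/10 → 13 → N; chars EN.
Square: 7.9022/2 → 3, 1.6035/1 → 1; chars 31.
Subsquare: 1.9022/0.0833333 → 22 → w, 0.6035/0.0416667 → 14 → o; chars wo.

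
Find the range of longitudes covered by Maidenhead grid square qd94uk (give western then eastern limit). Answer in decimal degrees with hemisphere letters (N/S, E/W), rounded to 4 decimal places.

159.6667° E, 159.7500° E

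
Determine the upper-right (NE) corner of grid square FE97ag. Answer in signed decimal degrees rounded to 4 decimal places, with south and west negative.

-42.7083, -61.9167

Field F=5, E=4: +5·20° lon, +4·10° lat → SW at lon -80°, lat -50°.
Square 9, 7: +9·2° lon, +7·1° lat → SW at lon -62°, lat -43°.
Subsquare a=0, g=6: +0·0.0833333° lon, +6·0.0416667° lat → SW at lon -62°, lat -42.75°.
Cell spans 0.0833333° lon × 0.0416667° lat. NE corner is SW corner plus one full cell.
latitude -42.7083, longitude -61.9167.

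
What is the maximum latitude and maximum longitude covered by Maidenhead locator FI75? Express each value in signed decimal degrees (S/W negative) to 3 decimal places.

Field F=5, I=8: +5·20° lon, +8·10° lat → SW at lon -80°, lat -10°.
Square 7, 5: +7·2° lon, +5·1° lat → SW at lon -66°, lat -5°.
Cell spans 2° lon × 1° lat. NE corner is SW corner plus one full cell.
latitude -4.000, longitude -64.000.

-4.000, -64.000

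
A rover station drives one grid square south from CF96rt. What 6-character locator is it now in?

Latitude subsquare t = 19; −1 → 18 = s.
The longitude characters are unchanged.

CF96rs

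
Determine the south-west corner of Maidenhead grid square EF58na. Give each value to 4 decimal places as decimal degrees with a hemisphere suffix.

32.0000° S, 88.9167° W

Field E=4, F=5: +4·20° lon, +5·10° lat → SW at lon -100°, lat -40°.
Square 5, 8: +5·2° lon, +8·1° lat → SW at lon -90°, lat -32°.
Subsquare n=13, a=0: +13·0.0833333° lon, +0·0.0416667° lat → SW at lon -88.9167°, lat -32°.
latitude 32.0000° S, longitude 88.9167° W.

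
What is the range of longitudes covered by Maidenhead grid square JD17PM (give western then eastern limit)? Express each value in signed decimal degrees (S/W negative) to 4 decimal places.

3.2500, 3.3333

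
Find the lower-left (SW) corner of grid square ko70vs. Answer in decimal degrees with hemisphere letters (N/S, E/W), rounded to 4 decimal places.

50.7500° N, 35.7500° E

Field K=10, O=14: +10·20° lon, +14·10° lat → SW at lon 20°, lat 50°.
Square 7, 0: +7·2° lon, +0·1° lat → SW at lon 34°, lat 50°.
Subsquare v=21, s=18: +21·0.0833333° lon, +18·0.0416667° lat → SW at lon 35.75°, lat 50.75°.
latitude 50.7500° N, longitude 35.7500° E.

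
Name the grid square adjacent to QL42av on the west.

QL32xv

Longitude subsquare a = 0; −1 → -1, wraps to 23 = x, carry into square.
Longitude square 4; −1 → 3.
The latitude characters are unchanged.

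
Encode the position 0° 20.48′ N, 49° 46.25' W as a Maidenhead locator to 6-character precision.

GJ50ci

Shift to the Maidenhead origin (180°W, 90°S): lon 130.2292, lat 90.3413.
Field: 130.2292/20 → 6 → G, 90.3413/10 → 9 → J; chars GJ.
Square: 10.2292/2 → 5, 0.3413/1 → 0; chars 50.
Subsquare: 0.2292/0.0833333 → 2 → c, 0.3413/0.0416667 → 8 → i; chars ci.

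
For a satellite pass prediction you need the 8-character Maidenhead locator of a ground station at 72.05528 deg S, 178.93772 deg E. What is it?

Shift to the Maidenhead origin (180°W, 90°S): lon 358.93772, lat 17.94472.
Field: lon ⌊358.93772/20⌋ = 17 → R; lat ⌊17.94472/10⌋ = 1 → B.
Square: lon ⌊18.93772/2⌋ = 9; lat ⌊7.94472/1⌋ = 7.
Subsquare: lon ⌊0.93772/0.0833333⌋ = 11 → l; lat ⌊0.94472/0.0416667⌋ = 22 → w.
Extended square: lon ⌊0.02105/0.00833333⌋ = 2; lat ⌊0.02805/0.00416667⌋ = 6.

RB97lw26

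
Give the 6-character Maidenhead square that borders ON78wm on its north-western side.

ON78vn

Longitude subsquare w = 22; −1 → 21 = v.
Latitude subsquare m = 12; +1 → 13 = n.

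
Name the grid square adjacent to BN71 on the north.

BN72

Latitude square 1; +1 → 2.
The longitude characters are unchanged.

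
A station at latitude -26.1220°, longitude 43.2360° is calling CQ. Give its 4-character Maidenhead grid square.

LG13

Offset from 180°W / 90°S: lon 223.24°, lat 63.88°.
Field: 223.24/20 → 11 → L, 63.88/10 → 6 → G; chars LG.
Square: 3.24/2 → 1, 3.88/1 → 3; chars 13.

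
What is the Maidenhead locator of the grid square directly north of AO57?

AO58

Latitude square 7; +1 → 8.
The longitude characters are unchanged.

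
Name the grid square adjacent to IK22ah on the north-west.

IK12xi

Longitude subsquare a = 0; −1 → -1, wraps to 23 = x, carry into square.
Longitude square 2; −1 → 1.
Latitude subsquare h = 7; +1 → 8 = i.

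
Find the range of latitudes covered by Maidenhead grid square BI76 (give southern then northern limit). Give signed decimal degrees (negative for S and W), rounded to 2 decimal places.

Field B=1, I=8: +1·20° lon, +8·10° lat → SW at lon -160°, lat -10°.
Square 7, 6: +7·2° lon, +6·1° lat → SW at lon -146°, lat -4°.
Cell spans 2° lon × 1° lat.
south -4.00, north -3.00.

-4.00, -3.00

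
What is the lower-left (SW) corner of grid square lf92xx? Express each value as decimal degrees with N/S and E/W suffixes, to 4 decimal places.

37.0417° S, 59.9167° E

Field L=11, F=5: +11·20° lon, +5·10° lat → SW at lon 40°, lat -40°.
Square 9, 2: +9·2° lon, +2·1° lat → SW at lon 58°, lat -38°.
Subsquare x=23, x=23: +23·0.0833333° lon, +23·0.0416667° lat → SW at lon 59.9167°, lat -37.0417°.
latitude 37.0417° S, longitude 59.9167° E.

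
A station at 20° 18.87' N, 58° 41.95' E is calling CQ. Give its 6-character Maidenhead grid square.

Add 180° to longitude and 90° to latitude: 238.6992, 110.3145.
Field: 238.6992/20 → 11 → L, 110.3145/10 → 11 → L; chars LL.
Square: 18.6992/2 → 9, 0.3145/1 → 0; chars 90.
Subsquare: 0.6992/0.0833333 → 8 → i, 0.3145/0.0416667 → 7 → h; chars ih.

LL90ih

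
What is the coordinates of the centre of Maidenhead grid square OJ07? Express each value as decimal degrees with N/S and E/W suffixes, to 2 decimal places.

Field O=14, J=9: +14·20° lon, +9·10° lat → SW at lon 100°, lat 0°.
Square 0, 7: +0·2° lon, +7·1° lat → SW at lon 100°, lat 7°.
Cell spans 2° lon × 1° lat. Centre is SW corner plus half of each.
latitude 7.50° N, longitude 101.00° E.

7.50° N, 101.00° E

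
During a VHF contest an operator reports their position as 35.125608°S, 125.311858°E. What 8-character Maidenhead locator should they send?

Add 180° to longitude and 90° to latitude: 305.31186, 54.87439.
Field (20°×10°, letters A–R): lon ⌊305.31186/20⌋ = 15 → P; lat ⌊54.87439/10⌋ = 5 → F.
Square (2°×1°, digits 0–9): lon ⌊5.31186/2⌋ = 2; lat ⌊4.87439/1⌋ = 4.
Subsquare (5′×2.5′, letters a–x): lon ⌊1.31186/0.0833333⌋ = 15 → p; lat ⌊0.87439/0.0416667⌋ = 20 → u.
Extended square (30″×15″, digits 0–9): lon ⌊0.06186/0.00833333⌋ = 7; lat ⌊0.04106/0.00416667⌋ = 9.

PF24pu79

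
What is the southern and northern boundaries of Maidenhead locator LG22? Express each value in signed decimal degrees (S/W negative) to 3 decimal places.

-28.000, -27.000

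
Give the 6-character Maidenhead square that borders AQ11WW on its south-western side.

AQ11vv

Longitude subsquare w = 22; −1 → 21 = v.
Latitude subsquare w = 22; −1 → 21 = v.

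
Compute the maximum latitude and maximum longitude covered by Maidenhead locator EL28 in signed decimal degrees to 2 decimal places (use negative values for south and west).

Field E=4, L=11: +4·20° lon, +11·10° lat → SW at lon -100°, lat 20°.
Square 2, 8: +2·2° lon, +8·1° lat → SW at lon -96°, lat 28°.
Cell spans 2° lon × 1° lat. NE corner is SW corner plus one full cell.
latitude 29.00, longitude -94.00.

29.00, -94.00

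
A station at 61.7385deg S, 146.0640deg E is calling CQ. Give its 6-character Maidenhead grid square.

Add 180° to longitude and 90° to latitude: 326.0640, 28.2615.
Field: 326.0640/20 → 16 → Q, 28.2615/10 → 2 → C; chars QC.
Square: 6.0640/2 → 3, 8.2615/1 → 8; chars 38.
Subsquare: 0.0640/0.0833333 → 0 → a, 0.2615/0.0416667 → 6 → g; chars ag.

QC38ag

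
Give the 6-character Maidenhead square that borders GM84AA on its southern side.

GM83ax

Latitude subsquare a = 0; −1 → -1, wraps to 23 = x, carry into square.
Latitude square 4; −1 → 3.
The longitude characters are unchanged.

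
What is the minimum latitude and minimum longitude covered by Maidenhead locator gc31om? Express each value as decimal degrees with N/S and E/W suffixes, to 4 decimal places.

68.5000° S, 52.8333° W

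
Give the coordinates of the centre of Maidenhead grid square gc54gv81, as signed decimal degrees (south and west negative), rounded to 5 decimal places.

-65.11875, -49.42917

Field G=6, C=2: +6·20° lon, +2·10° lat → SW at lon -60°, lat -70°.
Square 5, 4: +5·2° lon, +4·1° lat → SW at lon -50°, lat -66°.
Subsquare g=6, v=21: +6·0.0833333° lon, +21·0.0416667° lat → SW at lon -49.5°, lat -65.125°.
Extended square 8, 1: +8·0.00833333° lon, +1·0.00416667° lat → SW at lon -49.4333°, lat -65.1208°.
Cell spans 0.00833333° lon × 0.00416667° lat. Centre is SW corner plus half of each.
latitude -65.11875, longitude -49.42917.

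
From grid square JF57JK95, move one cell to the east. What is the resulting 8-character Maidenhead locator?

JF57kk05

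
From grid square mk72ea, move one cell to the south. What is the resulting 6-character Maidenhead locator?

MK71ex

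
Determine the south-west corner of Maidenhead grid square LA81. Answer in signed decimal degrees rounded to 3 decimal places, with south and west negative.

-89.000, 56.000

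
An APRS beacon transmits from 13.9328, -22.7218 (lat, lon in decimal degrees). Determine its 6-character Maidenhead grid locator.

Add 180° to longitude and 90° to latitude: 157.2782, 103.9328.
Field (20°×10°, letters A–R): 157.2782/20 → 7 → H, 103.9328/10 → 10 → K; chars HK.
Square (2°×1°, digits 0–9): 17.2782/2 → 8, 3.9328/1 → 3; chars 83.
Subsquare (5′×2.5′, letters a–x): 1.2782/0.0833333 → 15 → p, 0.9328/0.0416667 → 22 → w; chars pw.

HK83pw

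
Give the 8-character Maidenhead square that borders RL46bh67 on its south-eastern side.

Longitude extended square 6; +1 → 7.
Latitude extended square 7; −1 → 6.

RL46bh76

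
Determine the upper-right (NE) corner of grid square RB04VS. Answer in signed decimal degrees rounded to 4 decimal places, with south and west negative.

-75.2083, 161.8333

Field R=17, B=1: +17·20° lon, +1·10° lat → SW at lon 160°, lat -80°.
Square 0, 4: +0·2° lon, +4·1° lat → SW at lon 160°, lat -76°.
Subsquare v=21, s=18: +21·0.0833333° lon, +18·0.0416667° lat → SW at lon 161.75°, lat -75.25°.
Cell spans 0.0833333° lon × 0.0416667° lat. NE corner is SW corner plus one full cell.
latitude -75.2083, longitude 161.8333.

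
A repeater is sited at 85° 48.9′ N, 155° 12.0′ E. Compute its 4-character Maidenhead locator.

QR75

Add 180° to longitude and 90° to latitude: 335.20, 175.81.
Field: 335.20/20 → 16 → Q, 175.81/10 → 17 → R; chars QR.
Square: 15.20/2 → 7, 5.81/1 → 5; chars 75.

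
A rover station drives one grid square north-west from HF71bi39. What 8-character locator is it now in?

HF71bj20

Longitude extended square 3; −1 → 2.
Latitude extended square 9; +1 → 10, wraps to 0, carry into subsquare.
Latitude subsquare i = 8; +1 → 9 = j.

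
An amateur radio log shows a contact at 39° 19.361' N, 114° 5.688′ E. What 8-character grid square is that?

Add 180° to longitude and 90° to latitude: 294.09480, 129.32268.
Field: 294.09480/20 → 14 → O, 129.32268/10 → 12 → M; chars OM.
Square: 14.09480/2 → 7, 9.32268/1 → 9; chars 79.
Subsquare: 0.09480/0.0833333 → 1 → b, 0.32268/0.0416667 → 7 → h; chars bh.
Extended square: 0.01147/0.00833333 → 1, 0.03102/0.00416667 → 7; chars 17.

OM79bh17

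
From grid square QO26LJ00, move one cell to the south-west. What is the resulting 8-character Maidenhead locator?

QO26ki99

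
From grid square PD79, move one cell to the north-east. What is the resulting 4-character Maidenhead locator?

Longitude square 7; +1 → 8.
Latitude square 9; +1 → 10, wraps to 0, carry into field.
Latitude field D = 3; +1 → 4 = E.

PE80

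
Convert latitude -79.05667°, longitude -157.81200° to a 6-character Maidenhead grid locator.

Add 180° to longitude and 90° to latitude: 22.1880, 10.9433.
Field: lon ⌊22.1880/20⌋ = 1 → B; lat ⌊10.9433/10⌋ = 1 → B.
Square: lon ⌊2.1880/2⌋ = 1; lat ⌊0.9433/1⌋ = 0.
Subsquare: lon ⌊0.1880/0.0833333⌋ = 2 → c; lat ⌊0.9433/0.0416667⌋ = 22 → w.

BB10cw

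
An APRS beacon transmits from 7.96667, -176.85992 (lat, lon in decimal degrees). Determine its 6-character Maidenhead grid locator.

Offset from 180°W / 90°S: lon 3.1401°, lat 97.9667°.
Field: lon ⌊3.1401/20⌋ = 0 → A; lat ⌊97.9667/10⌋ = 9 → J.
Square: lon ⌊3.1401/2⌋ = 1; lat ⌊7.9667/1⌋ = 7.
Subsquare: lon ⌊1.1401/0.0833333⌋ = 13 → n; lat ⌊0.9667/0.0416667⌋ = 23 → x.

AJ17nx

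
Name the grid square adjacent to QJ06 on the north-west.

Longitude square 0; −1 → -1, wraps to 9, carry into field.
Longitude field Q = 16; −1 → 15 = P.
Latitude square 6; +1 → 7.

PJ97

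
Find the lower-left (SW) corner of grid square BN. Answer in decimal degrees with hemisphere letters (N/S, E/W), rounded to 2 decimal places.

Field B=1, N=13: +1·20° lon, +13·10° lat → SW at lon -160°, lat 40°.
latitude 40.00° N, longitude 160.00° W.

40.00° N, 160.00° W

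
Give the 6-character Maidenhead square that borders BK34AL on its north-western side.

Longitude subsquare a = 0; −1 → -1, wraps to 23 = x, carry into square.
Longitude square 3; −1 → 2.
Latitude subsquare l = 11; +1 → 12 = m.

BK24xm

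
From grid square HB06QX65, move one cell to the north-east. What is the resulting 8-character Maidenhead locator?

Longitude extended square 6; +1 → 7.
Latitude extended square 5; +1 → 6.

HB06qx76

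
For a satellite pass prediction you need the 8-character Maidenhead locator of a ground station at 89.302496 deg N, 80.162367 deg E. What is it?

NR09bh92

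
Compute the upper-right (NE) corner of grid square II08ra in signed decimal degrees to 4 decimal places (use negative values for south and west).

Field I=8, I=8: +8·20° lon, +8·10° lat → SW at lon -20°, lat -10°.
Square 0, 8: +0·2° lon, +8·1° lat → SW at lon -20°, lat -2°.
Subsquare r=17, a=0: +17·0.0833333° lon, +0·0.0416667° lat → SW at lon -18.5833°, lat -2°.
Cell spans 0.0833333° lon × 0.0416667° lat. NE corner is SW corner plus one full cell.
latitude -1.9583, longitude -18.5000.

-1.9583, -18.5000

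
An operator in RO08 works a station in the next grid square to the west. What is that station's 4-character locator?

Longitude square 0; −1 → -1, wraps to 9, carry into field.
Longitude field R = 17; −1 → 16 = Q.
The latitude characters are unchanged.

QO98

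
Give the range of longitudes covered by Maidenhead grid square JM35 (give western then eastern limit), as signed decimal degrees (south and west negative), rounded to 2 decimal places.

Field J=9, M=12: +9·20° lon, +12·10° lat → SW at lon 0°, lat 30°.
Square 3, 5: +3·2° lon, +5·1° lat → SW at lon 6°, lat 35°.
Cell spans 2° lon × 1° lat.
west 6.00, east 8.00.

6.00, 8.00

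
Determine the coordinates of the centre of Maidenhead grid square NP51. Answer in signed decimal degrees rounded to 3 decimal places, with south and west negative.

61.500, 91.000

Field N=13, P=15: +13·20° lon, +15·10° lat → SW at lon 80°, lat 60°.
Square 5, 1: +5·2° lon, +1·1° lat → SW at lon 90°, lat 61°.
Cell spans 2° lon × 1° lat. Centre is SW corner plus half of each.
latitude 61.500, longitude 91.000.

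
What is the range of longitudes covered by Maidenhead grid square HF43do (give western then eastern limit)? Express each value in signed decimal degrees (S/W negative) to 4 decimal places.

Field H=7, F=5: +7·20° lon, +5·10° lat → SW at lon -40°, lat -40°.
Square 4, 3: +4·2° lon, +3·1° lat → SW at lon -32°, lat -37°.
Subsquare d=3, o=14: +3·0.0833333° lon, +14·0.0416667° lat → SW at lon -31.75°, lat -36.4167°.
Cell spans 0.0833333° lon × 0.0416667° lat.
west -31.7500, east -31.6667.

-31.7500, -31.6667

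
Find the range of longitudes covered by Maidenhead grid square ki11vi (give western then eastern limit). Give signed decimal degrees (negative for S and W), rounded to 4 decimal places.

Field K=10, I=8: +10·20° lon, +8·10° lat → SW at lon 20°, lat -10°.
Square 1, 1: +1·2° lon, +1·1° lat → SW at lon 22°, lat -9°.
Subsquare v=21, i=8: +21·0.0833333° lon, +8·0.0416667° lat → SW at lon 23.75°, lat -8.66667°.
Cell spans 0.0833333° lon × 0.0416667° lat.
west 23.7500, east 23.8333.

23.7500, 23.8333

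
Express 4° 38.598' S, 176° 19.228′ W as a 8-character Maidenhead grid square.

AI15ui15

Add 180° to longitude and 90° to latitude: 3.67953, 85.35670.
Field (20°×10°, letters A–R): lon ⌊3.67953/20⌋ = 0 → A; lat ⌊85.35670/10⌋ = 8 → I.
Square (2°×1°, digits 0–9): lon ⌊3.67953/2⌋ = 1; lat ⌊5.35670/1⌋ = 5.
Subsquare (5′×2.5′, letters a–x): lon ⌊1.67953/0.0833333⌋ = 20 → u; lat ⌊0.35670/0.0416667⌋ = 8 → i.
Extended square (30″×15″, digits 0–9): lon ⌊0.01287/0.00833333⌋ = 1; lat ⌊0.02337/0.00416667⌋ = 5.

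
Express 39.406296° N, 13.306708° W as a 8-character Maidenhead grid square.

IM39ij37

Shift to the Maidenhead origin (180°W, 90°S): lon 166.69329, lat 129.40630.
Field (20°×10°, letters A–R): 166.69329/20 → 8 → I, 129.40630/10 → 12 → M; chars IM.
Square (2°×1°, digits 0–9): 6.69329/2 → 3, 9.40630/1 → 9; chars 39.
Subsquare (5′×2.5′, letters a–x): 0.69329/0.0833333 → 8 → i, 0.40630/0.0416667 → 9 → j; chars ij.
Extended square (30″×15″, digits 0–9): 0.02663/0.00833333 → 3, 0.03130/0.00416667 → 7; chars 37.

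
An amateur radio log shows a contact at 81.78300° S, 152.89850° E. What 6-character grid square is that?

Shift to the Maidenhead origin (180°W, 90°S): lon 332.8985, lat 8.2170.
Field (20°×10°, letters A–R): lon ⌊332.8985/20⌋ = 16 → Q; lat ⌊8.2170/10⌋ = 0 → A.
Square (2°×1°, digits 0–9): lon ⌊12.8985/2⌋ = 6; lat ⌊8.2170/1⌋ = 8.
Subsquare (5′×2.5′, letters a–x): lon ⌊0.8985/0.0833333⌋ = 10 → k; lat ⌊0.2170/0.0416667⌋ = 5 → f.

QA68kf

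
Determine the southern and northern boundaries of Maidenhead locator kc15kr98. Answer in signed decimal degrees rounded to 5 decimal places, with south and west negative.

Field K=10, C=2: +10·20° lon, +2·10° lat → SW at lon 20°, lat -70°.
Square 1, 5: +1·2° lon, +5·1° lat → SW at lon 22°, lat -65°.
Subsquare k=10, r=17: +10·0.0833333° lon, +17·0.0416667° lat → SW at lon 22.8333°, lat -64.2917°.
Extended square 9, 8: +9·0.00833333° lon, +8·0.00416667° lat → SW at lon 22.9083°, lat -64.2583°.
Cell spans 0.00833333° lon × 0.00416667° lat.
south -64.25833, north -64.25417.

-64.25833, -64.25417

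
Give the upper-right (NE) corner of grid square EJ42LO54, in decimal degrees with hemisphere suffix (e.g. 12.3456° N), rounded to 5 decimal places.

2.60417° N, 91.03333° W

Field E=4, J=9: +4·20° lon, +9·10° lat → SW at lon -100°, lat 0°.
Square 4, 2: +4·2° lon, +2·1° lat → SW at lon -92°, lat 2°.
Subsquare l=11, o=14: +11·0.0833333° lon, +14·0.0416667° lat → SW at lon -91.0833°, lat 2.58333°.
Extended square 5, 4: +5·0.00833333° lon, +4·0.00416667° lat → SW at lon -91.0417°, lat 2.6°.
Cell spans 0.00833333° lon × 0.00416667° lat. NE corner is SW corner plus one full cell.
latitude 2.60417° N, longitude 91.03333° W.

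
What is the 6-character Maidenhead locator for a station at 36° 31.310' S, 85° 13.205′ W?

Shift to the Maidenhead origin (180°W, 90°S): lon 94.7799, lat 53.4782.
Field (20°×10°, letters A–R): lon ⌊94.7799/20⌋ = 4 → E; lat ⌊53.4782/10⌋ = 5 → F.
Square (2°×1°, digits 0–9): lon ⌊14.7799/2⌋ = 7; lat ⌊3.4782/1⌋ = 3.
Subsquare (5′×2.5′, letters a–x): lon ⌊0.7799/0.0833333⌋ = 9 → j; lat ⌊0.4782/0.0416667⌋ = 11 → l.

EF73jl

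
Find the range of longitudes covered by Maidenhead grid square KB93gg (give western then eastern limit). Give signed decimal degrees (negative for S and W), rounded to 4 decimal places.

38.5000, 38.5833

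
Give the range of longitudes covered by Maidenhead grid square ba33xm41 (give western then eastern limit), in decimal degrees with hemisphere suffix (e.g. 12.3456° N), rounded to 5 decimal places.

152.05000° W, 152.04167° W

Field B=1, A=0: +1·20° lon, +0·10° lat → SW at lon -160°, lat -90°.
Square 3, 3: +3·2° lon, +3·1° lat → SW at lon -154°, lat -87°.
Subsquare x=23, m=12: +23·0.0833333° lon, +12·0.0416667° lat → SW at lon -152.083°, lat -86.5°.
Extended square 4, 1: +4·0.00833333° lon, +1·0.00416667° lat → SW at lon -152.05°, lat -86.4958°.
Cell spans 0.00833333° lon × 0.00416667° lat.
west 152.05000° W, east 152.04167° W.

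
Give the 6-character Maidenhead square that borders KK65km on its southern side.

KK65kl

Latitude subsquare m = 12; −1 → 11 = l.
The longitude characters are unchanged.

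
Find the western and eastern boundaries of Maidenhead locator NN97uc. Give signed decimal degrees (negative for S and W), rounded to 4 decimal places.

99.6667, 99.7500

Field N=13, N=13: +13·20° lon, +13·10° lat → SW at lon 80°, lat 40°.
Square 9, 7: +9·2° lon, +7·1° lat → SW at lon 98°, lat 47°.
Subsquare u=20, c=2: +20·0.0833333° lon, +2·0.0416667° lat → SW at lon 99.6667°, lat 47.0833°.
Cell spans 0.0833333° lon × 0.0416667° lat.
west 99.6667, east 99.7500.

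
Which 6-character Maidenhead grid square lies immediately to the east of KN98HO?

KN98io

Longitude subsquare h = 7; +1 → 8 = i.
The latitude characters are unchanged.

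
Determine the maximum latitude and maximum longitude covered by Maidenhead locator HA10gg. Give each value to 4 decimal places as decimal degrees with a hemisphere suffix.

89.7083° S, 37.4167° W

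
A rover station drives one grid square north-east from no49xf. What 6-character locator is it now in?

NO59ag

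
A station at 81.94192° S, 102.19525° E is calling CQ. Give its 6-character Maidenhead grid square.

OA18cb

Offset from 180°W / 90°S: lon 282.1952°, lat 8.0581°.
Field: 282.1952/20 → 14 → O, 8.0581/10 → 0 → A; chars OA.
Square: 2.1952/2 → 1, 8.0581/1 → 8; chars 18.
Subsquare: 0.1952/0.0833333 → 2 → c, 0.0581/0.0416667 → 1 → b; chars cb.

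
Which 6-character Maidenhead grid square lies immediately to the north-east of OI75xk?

OI85al

Longitude subsquare x = 23; +1 → 24, wraps to 0 = a, carry into square.
Longitude square 7; +1 → 8.
Latitude subsquare k = 10; +1 → 11 = l.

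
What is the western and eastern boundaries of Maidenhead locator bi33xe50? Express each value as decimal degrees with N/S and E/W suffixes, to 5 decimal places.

Field B=1, I=8: +1·20° lon, +8·10° lat → SW at lon -160°, lat -10°.
Square 3, 3: +3·2° lon, +3·1° lat → SW at lon -154°, lat -7°.
Subsquare x=23, e=4: +23·0.0833333° lon, +4·0.0416667° lat → SW at lon -152.083°, lat -6.83333°.
Extended square 5, 0: +5·0.00833333° lon, +0·0.00416667° lat → SW at lon -152.042°, lat -6.83333°.
Cell spans 0.00833333° lon × 0.00416667° lat.
west 152.04167° W, east 152.03333° W.

152.04167° W, 152.03333° W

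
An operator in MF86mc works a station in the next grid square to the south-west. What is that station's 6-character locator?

Longitude subsquare m = 12; −1 → 11 = l.
Latitude subsquare c = 2; −1 → 1 = b.

MF86lb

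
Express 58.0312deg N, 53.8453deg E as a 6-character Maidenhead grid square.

LO68wa

Add 180° to longitude and 90° to latitude: 233.8453, 148.0312.
Field: 233.8453/20 → 11 → L, 148.0312/10 → 14 → O; chars LO.
Square: 13.8453/2 → 6, 8.0312/1 → 8; chars 68.
Subsquare: 1.8453/0.0833333 → 22 → w, 0.0312/0.0416667 → 0 → a; chars wa.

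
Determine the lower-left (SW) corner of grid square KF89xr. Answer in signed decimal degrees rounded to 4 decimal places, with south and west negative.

Field K=10, F=5: +10·20° lon, +5·10° lat → SW at lon 20°, lat -40°.
Square 8, 9: +8·2° lon, +9·1° lat → SW at lon 36°, lat -31°.
Subsquare x=23, r=17: +23·0.0833333° lon, +17·0.0416667° lat → SW at lon 37.9167°, lat -30.2917°.
latitude -30.2917, longitude 37.9167.

-30.2917, 37.9167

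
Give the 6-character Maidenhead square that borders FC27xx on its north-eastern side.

FC38aa

Longitude subsquare x = 23; +1 → 24, wraps to 0 = a, carry into square.
Longitude square 2; +1 → 3.
Latitude subsquare x = 23; +1 → 24, wraps to 0 = a, carry into square.
Latitude square 7; +1 → 8.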